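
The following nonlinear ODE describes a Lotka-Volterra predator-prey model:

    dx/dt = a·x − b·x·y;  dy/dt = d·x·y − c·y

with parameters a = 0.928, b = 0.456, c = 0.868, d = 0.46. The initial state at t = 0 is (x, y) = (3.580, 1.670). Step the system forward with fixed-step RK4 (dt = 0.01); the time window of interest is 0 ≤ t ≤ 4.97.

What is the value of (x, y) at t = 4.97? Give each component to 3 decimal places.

t=0.000: state=(3.580, 1.670)
step 1 (dt=0.01): k1=(0.596, 1.301), k2=(0.586, 1.308), k3=(0.586, 1.308), k4=(0.576, 1.315); state += dt/6·(k1+2k2+2k3+k4)
t=0.010: state=(3.586, 1.683)
t=0.020: state=(3.592, 1.696)
t=0.030: state=(3.597, 1.710)
continuing one RK4 step at a time; state shown every 20 steps (Δt=0.2):
t=0.200: state=(3.654, 1.960)
t=0.400: state=(3.624, 2.304)
t=0.600: state=(3.475, 2.688)
t=0.800: state=(3.216, 3.076)
t=1.000: state=(2.878, 3.424)
t=1.200: state=(2.503, 3.687)
t=1.400: state=(2.137, 3.836)
t=1.600: state=(1.809, 3.865)
t=1.800: state=(1.535, 3.788)
t=2.000: state=(1.317, 3.629)
t=2.200: state=(1.150, 3.416)
t=2.400: state=(1.025, 3.173)
t=2.600: state=(0.935, 2.918)
t=2.800: state=(0.872, 2.665)
t=3.000: state=(0.833, 2.423)
t=3.200: state=(0.812, 2.197)
t=3.400: state=(0.808, 1.989)
t=3.600: state=(0.819, 1.802)
t=3.800: state=(0.843, 1.635)
t=4.000: state=(0.880, 1.488)
t=4.200: state=(0.931, 1.359)
t=4.400: state=(0.995, 1.248)
t=4.600: state=(1.074, 1.154)
t=4.800: state=(1.168, 1.075)
t=4.970: state=(1.261, 1.020)

(x, y) = (1.261, 1.020)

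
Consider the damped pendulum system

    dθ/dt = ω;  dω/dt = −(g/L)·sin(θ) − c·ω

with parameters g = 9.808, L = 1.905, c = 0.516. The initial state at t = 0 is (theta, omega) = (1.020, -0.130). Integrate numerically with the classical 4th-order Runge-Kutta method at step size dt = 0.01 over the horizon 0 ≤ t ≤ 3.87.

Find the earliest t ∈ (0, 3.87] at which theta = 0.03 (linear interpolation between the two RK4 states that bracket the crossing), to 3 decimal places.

t=0.000: state=(1.020, -0.130)
step 1 (dt=0.01): k1=(-0.130, -4.320), k2=(-0.152, -4.307), k3=(-0.152, -4.307), k4=(-0.173, -4.294); state += dt/6·(k1+2k2+2k3+k4)
t=0.010: state=(1.018, -0.173)
t=0.020: state=(1.017, -0.216)
t=0.030: state=(1.014, -0.258)
continuing one RK4 step at a time; state shown every 20 steps (Δt=0.2):
t=0.200: state=(0.912, -0.928)
t=0.400: state=(0.661, -1.534)
t=0.600: state=(0.318, -1.843)
t=0.750: state=(0.039, -1.836)
next step: t=0.760: state=(0.021, -1.828) — theta has crossed 0.03
linear interpolation between t=0.750 (0.03947) and t=0.760 (0.02114) → t≈0.755

t = 0.755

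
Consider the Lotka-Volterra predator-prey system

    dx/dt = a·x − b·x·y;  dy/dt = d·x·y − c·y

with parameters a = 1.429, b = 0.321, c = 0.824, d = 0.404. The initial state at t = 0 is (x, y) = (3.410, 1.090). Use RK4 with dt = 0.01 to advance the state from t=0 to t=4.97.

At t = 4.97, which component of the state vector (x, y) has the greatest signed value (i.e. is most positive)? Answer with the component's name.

t=0.000: state=(3.410, 1.090)
step 1 (dt=0.01): k1=(3.680, 0.603), k2=(3.696, 0.613), k3=(3.696, 0.613), k4=(3.713, 0.623); state += dt/6·(k1+2k2+2k3+k4)
t=0.010: state=(3.447, 1.096)
t=0.020: state=(3.484, 1.102)
t=0.030: state=(3.522, 1.109)
continuing one RK4 step at a time; state shown every 20 steps (Δt=0.2):
t=0.200: state=(4.211, 1.257)
t=0.400: state=(5.125, 1.553)
t=0.600: state=(6.081, 2.072)
t=0.800: state=(6.901, 2.974)
t=1.000: state=(7.256, 4.488)
t=1.200: state=(6.757, 6.750)
t=1.400: state=(5.356, 9.383)
t=1.600: state=(3.633, 11.436)
t=1.800: state=(2.245, 12.255)
t=2.000: state=(1.366, 11.988)
t=2.200: state=(0.864, 11.103)
t=2.400: state=(0.584, 9.973)
t=2.600: state=(0.426, 8.805)
t=2.800: state=(0.334, 7.697)
t=3.000: state=(0.280, 6.690)
t=3.200: state=(0.250, 5.796)
t=3.400: state=(0.235, 5.012)
t=3.600: state=(0.232, 4.331)
t=3.800: state=(0.238, 3.743)
t=4.000: state=(0.254, 3.238)
t=4.200: state=(0.278, 2.805)
t=4.400: state=(0.313, 2.436)
t=4.600: state=(0.360, 2.123)
t=4.800: state=(0.421, 1.858)
t=4.970: state=(0.488, 1.666)
compare at T: x=0.488, y=1.666

largest component: y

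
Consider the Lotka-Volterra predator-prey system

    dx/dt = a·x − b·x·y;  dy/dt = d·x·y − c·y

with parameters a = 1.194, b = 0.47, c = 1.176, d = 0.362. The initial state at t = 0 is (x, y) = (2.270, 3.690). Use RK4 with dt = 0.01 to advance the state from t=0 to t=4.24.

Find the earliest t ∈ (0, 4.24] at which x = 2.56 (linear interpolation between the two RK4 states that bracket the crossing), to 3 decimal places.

t=0.000: state=(2.270, 3.690)
step 1 (dt=0.01): k1=(-1.226, -1.307), k2=(-1.216, -1.313), k3=(-1.216, -1.313), k4=(-1.206, -1.319); state += dt/6·(k1+2k2+2k3+k4)
t=0.010: state=(2.258, 3.677)
t=0.020: state=(2.246, 3.664)
t=0.030: state=(2.234, 3.650)
continuing one RK4 step at a time; state shown every 20 steps (Δt=0.2):
t=0.200: state=(2.064, 3.410)
t=0.400: state=(1.929, 3.114)
t=0.600: state=(1.853, 2.821)
t=0.800: state=(1.828, 2.547)
t=1.000: state=(1.849, 2.299)
t=1.200: state=(1.911, 2.082)
t=1.400: state=(2.013, 1.896)
t=1.600: state=(2.155, 1.743)
t=1.800: state=(2.337, 1.620)
t=2.000: state=(2.560, 1.529)
next step: t=2.010: state=(2.572, 1.525) — x has crossed 2.56
linear interpolation between t=2.000 (2.55980) and t=2.010 (2.57203) → t≈2.000

t = 2.000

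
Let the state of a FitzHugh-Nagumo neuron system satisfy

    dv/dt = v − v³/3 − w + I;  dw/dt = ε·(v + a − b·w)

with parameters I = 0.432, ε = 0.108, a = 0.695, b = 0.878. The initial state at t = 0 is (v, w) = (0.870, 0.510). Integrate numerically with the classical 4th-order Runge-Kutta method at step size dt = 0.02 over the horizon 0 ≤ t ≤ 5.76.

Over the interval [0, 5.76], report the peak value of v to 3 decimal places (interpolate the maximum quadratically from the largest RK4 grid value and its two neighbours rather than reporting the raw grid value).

t=0.000: state=(0.870, 0.510)
step 1 (dt=0.02): k1=(0.572, 0.121), k2=(0.573, 0.121), k3=(0.573, 0.121), k4=(0.573, 0.122); state += dt/6·(k1+2k2+2k3+k4)
t=0.020: state=(0.881, 0.512)
t=0.040: state=(0.893, 0.515)
t=0.060: state=(0.904, 0.517)
continuing one RK4 step at a time; state shown every 10 steps (Δt=0.2):
t=0.200: state=(0.984, 0.535)
t=0.400: state=(1.094, 0.562)
t=0.600: state=(1.193, 0.591)
t=0.800: state=(1.280, 0.621)
t=1.000: state=(1.350, 0.653)
t=1.200: state=(1.404, 0.685)
t=1.400: state=(1.442, 0.717)
t=1.600: state=(1.467, 0.750)
t=1.800: state=(1.481, 0.782)
t=2.000: state=(1.487, 0.814)
t=2.200: state=(1.486, 0.845)
t=2.400: state=(1.479, 0.876)
t=2.600: state=(1.469, 0.906)
t=2.800: state=(1.455, 0.935)
t=3.000: state=(1.439, 0.963)
t=3.200: state=(1.421, 0.991)
t=3.400: state=(1.401, 1.017)
t=3.600: state=(1.380, 1.043)
t=3.800: state=(1.358, 1.067)
t=4.000: state=(1.335, 1.091)
t=4.200: state=(1.311, 1.114)
t=4.400: state=(1.287, 1.135)
t=4.600: state=(1.261, 1.156)
t=4.800: state=(1.234, 1.176)
t=5.000: state=(1.206, 1.195)
t=5.200: state=(1.177, 1.213)
t=5.400: state=(1.147, 1.230)
t=5.600: state=(1.116, 1.246)
t=5.760: state=(1.089, 1.258)
largest grid value and its neighbours: v(2.040)=1.48718, v(2.060)=1.48720, v(2.080)=1.48715
parabola through these three points peaks at t≈2.055 with v≈1.48720

max v = 1.487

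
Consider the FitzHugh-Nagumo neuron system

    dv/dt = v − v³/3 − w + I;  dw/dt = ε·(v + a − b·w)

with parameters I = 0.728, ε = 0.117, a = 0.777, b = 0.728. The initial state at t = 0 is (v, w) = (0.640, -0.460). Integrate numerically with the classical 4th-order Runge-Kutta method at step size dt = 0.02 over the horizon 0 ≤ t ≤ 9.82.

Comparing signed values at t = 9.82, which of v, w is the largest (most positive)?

largest component: w

t=0.000: state=(0.640, -0.460)
step 1 (dt=0.02): k1=(1.741, 0.205), k2=(1.749, 0.207), k3=(1.749, 0.207), k4=(1.756, 0.209); state += dt/6·(k1+2k2+2k3+k4)
t=0.020: state=(0.675, -0.456)
t=0.040: state=(0.710, -0.452)
t=0.060: state=(0.746, -0.447)
continuing one RK4 step at a time; state shown every 25 steps (Δt=0.5):
t=0.500: state=(1.500, -0.334)
t=1.000: state=(1.943, -0.174)
t=1.500: state=(2.021, -0.008)
t=2.000: state=(1.997, 0.152)
t=2.500: state=(1.951, 0.303)
t=3.000: state=(1.900, 0.445)
t=3.500: state=(1.848, 0.578)
t=4.000: state=(1.795, 0.703)
t=4.500: state=(1.741, 0.820)
t=5.000: state=(1.686, 0.928)
t=5.500: state=(1.630, 1.029)
t=6.000: state=(1.572, 1.122)
t=6.500: state=(1.513, 1.208)
t=7.000: state=(1.451, 1.287)
t=7.500: state=(1.386, 1.359)
t=8.000: state=(1.318, 1.424)
t=8.500: state=(1.244, 1.483)
t=9.000: state=(1.164, 1.535)
t=9.500: state=(1.075, 1.579)
t=9.820: state=(1.011, 1.604)
compare at T: v=1.011, w=1.604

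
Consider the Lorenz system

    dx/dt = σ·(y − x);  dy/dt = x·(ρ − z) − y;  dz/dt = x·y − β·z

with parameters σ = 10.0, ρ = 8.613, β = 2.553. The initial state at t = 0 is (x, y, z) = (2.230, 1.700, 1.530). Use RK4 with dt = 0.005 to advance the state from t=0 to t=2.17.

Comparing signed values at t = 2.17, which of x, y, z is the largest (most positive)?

t=0.000: state=(2.230, 1.700, 1.530)
step 1 (dt=0.005): k1=(-5.300, 14.095, -0.115), k2=(-4.815, 13.967, -0.059), k3=(-4.830, 13.975, -0.058), k4=(-4.360, 13.855, -0.001); state += dt/6·(k1+2k2+2k3+k4)
t=0.005: state=(2.206, 1.770, 1.530)
t=0.010: state=(2.186, 1.839, 1.530)
t=0.015: state=(2.171, 1.906, 1.531)
continuing one RK4 step at a time; state shown every 20 steps (Δt=0.1):
t=0.100: state=(2.382, 3.022, 1.655)
t=0.200: state=(3.324, 4.528, 2.235)
t=0.300: state=(4.723, 6.268, 3.679)
t=0.400: state=(6.235, 7.577, 6.297)
t=0.500: state=(7.082, 7.286, 9.416)
t=0.600: state=(6.549, 5.359, 11.187)
t=0.700: state=(5.045, 3.426, 10.882)
t=0.800: state=(3.607, 2.429, 9.504)
t=0.900: state=(2.736, 2.156, 7.979)
t=1.000: state=(2.395, 2.266, 6.668)
t=1.100: state=(2.430, 2.613, 5.678)
t=1.200: state=(2.740, 3.169, 5.054)
t=1.300: state=(3.278, 3.922, 4.858)
t=1.400: state=(4.007, 4.806, 5.177)
t=1.500: state=(4.823, 5.618, 6.069)
t=1.600: state=(5.501, 6.010, 7.399)
t=1.700: state=(5.752, 5.719, 8.695)
t=1.800: state=(5.448, 4.909, 9.385)
t=1.900: state=(4.785, 4.060, 9.284)
t=2.000: state=(4.106, 3.511, 8.655)
t=2.100: state=(3.638, 3.307, 7.851)
t=2.170: state=(3.473, 3.331, 7.317)
compare at T: x=3.473, y=3.331, z=7.317

largest component: z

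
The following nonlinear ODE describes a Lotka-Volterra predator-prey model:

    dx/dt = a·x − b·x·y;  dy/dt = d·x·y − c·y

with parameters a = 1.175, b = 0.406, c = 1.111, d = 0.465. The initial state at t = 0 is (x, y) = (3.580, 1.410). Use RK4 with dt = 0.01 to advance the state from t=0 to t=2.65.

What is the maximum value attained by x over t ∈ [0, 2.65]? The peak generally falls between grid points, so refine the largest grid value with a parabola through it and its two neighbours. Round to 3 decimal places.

max x = 4.804

t=0.000: state=(3.580, 1.410)
step 1 (dt=0.01): k1=(2.157, 0.781), k2=(2.158, 0.790), k3=(2.158, 0.790), k4=(2.159, 0.799); state += dt/6·(k1+2k2+2k3+k4)
t=0.010: state=(3.602, 1.418)
t=0.020: state=(3.623, 1.426)
t=0.030: state=(3.645, 1.434)
continuing one RK4 step at a time; state shown every 10 steps (Δt=0.1):
t=0.100: state=(3.796, 1.498)
t=0.200: state=(4.009, 1.607)
t=0.300: state=(4.213, 1.741)
t=0.400: state=(4.400, 1.903)
t=0.500: state=(4.563, 2.098)
t=0.600: state=(4.692, 2.329)
t=0.700: state=(4.775, 2.598)
t=0.800: state=(4.804, 2.905)
t=0.900: state=(4.769, 3.248)
t=1.000: state=(4.666, 3.621)
t=1.100: state=(4.495, 4.010)
t=1.200: state=(4.262, 4.399)
t=1.300: state=(3.979, 4.769)
t=1.400: state=(3.662, 5.098)
t=1.500: state=(3.329, 5.367)
t=1.600: state=(2.999, 5.563)
t=1.700: state=(2.683, 5.681)
t=1.800: state=(2.394, 5.720)
t=1.900: state=(2.135, 5.686)
t=2.000: state=(1.910, 5.589)
t=2.100: state=(1.717, 5.441)
t=2.200: state=(1.554, 5.253)
t=2.300: state=(1.418, 5.037)
t=2.400: state=(1.306, 4.801)
t=2.500: state=(1.215, 4.555)
t=2.600: state=(1.141, 4.306)
t=2.650: state=(1.111, 4.181)
largest grid value and its neighbours: x(0.790)=4.80364, x(0.800)=4.80375, x(0.810)=4.80322
parabola through these three points peaks at t≈0.797 with x≈4.80378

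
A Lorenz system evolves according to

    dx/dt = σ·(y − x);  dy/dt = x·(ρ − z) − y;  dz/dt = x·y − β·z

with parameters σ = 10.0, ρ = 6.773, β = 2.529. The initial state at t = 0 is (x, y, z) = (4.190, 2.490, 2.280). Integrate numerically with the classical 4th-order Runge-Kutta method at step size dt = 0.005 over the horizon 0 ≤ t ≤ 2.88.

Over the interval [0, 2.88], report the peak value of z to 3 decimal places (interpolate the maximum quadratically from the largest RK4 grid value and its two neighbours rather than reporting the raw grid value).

t=0.000: state=(4.190, 2.490, 2.280)
step 1 (dt=0.005): k1=(-17.000, 16.336, 4.667), k2=(-16.167, 16.055, 4.701), k3=(-16.194, 16.065, 4.703), k4=(-15.387, 15.795, 4.736); state += dt/6·(k1+2k2+2k3+k4)
t=0.005: state=(4.109, 2.570, 2.304)
t=0.010: state=(4.036, 2.648, 2.327)
t=0.015: state=(3.970, 2.723, 2.352)
continuing one RK4 step at a time; state shown every 20 steps (Δt=0.1):
t=0.100: state=(3.612, 3.764, 2.823)
t=0.200: state=(4.063, 4.694, 3.632)
t=0.300: state=(4.713, 5.320, 4.790)
t=0.400: state=(5.168, 5.429, 6.107)
t=0.500: state=(5.186, 4.958, 7.152)
t=0.600: state=(4.760, 4.179, 7.569)
t=0.700: state=(4.121, 3.470, 7.366)
t=0.800: state=(3.529, 3.020, 6.800)
t=0.900: state=(3.125, 2.829, 6.128)
t=1.000: state=(2.932, 2.836, 5.507)
t=1.100: state=(2.921, 2.989, 5.025)
t=1.200: state=(3.055, 3.249, 4.723)
t=1.300: state=(3.296, 3.578, 4.626)
t=1.400: state=(3.604, 3.929, 4.741)
t=1.500: state=(3.925, 4.232, 5.047)
t=1.600: state=(4.194, 4.414, 5.481)
t=1.700: state=(4.346, 4.424, 5.936)
t=1.800: state=(4.346, 4.271, 6.287)
t=1.900: state=(4.210, 4.022, 6.452)
t=2.000: state=(3.995, 3.765, 6.418)
t=2.100: state=(3.773, 3.568, 6.237)
t=2.200: state=(3.599, 3.460, 5.982)
t=2.300: state=(3.500, 3.443, 5.723)
t=2.400: state=(3.482, 3.501, 5.511)
t=2.500: state=(3.533, 3.613, 5.381)
t=2.600: state=(3.634, 3.753, 5.345)
t=2.700: state=(3.761, 3.890, 5.401)
t=2.800: state=(3.884, 3.997, 5.530)
t=2.880: state=(3.963, 4.045, 5.662)
largest grid value and its neighbours: z(0.605)=7.57152, z(0.610)=7.57292, z(0.615)=7.57276
parabola through these three points peaks at t≈0.612 with z≈7.57304

max z = 7.573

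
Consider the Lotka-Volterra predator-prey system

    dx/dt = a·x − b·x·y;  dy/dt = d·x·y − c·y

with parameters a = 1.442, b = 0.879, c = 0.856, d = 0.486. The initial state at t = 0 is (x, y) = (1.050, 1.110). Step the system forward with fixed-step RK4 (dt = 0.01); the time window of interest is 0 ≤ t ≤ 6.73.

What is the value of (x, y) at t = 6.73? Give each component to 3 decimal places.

t=0.000: state=(1.050, 1.110)
step 1 (dt=0.01): k1=(0.490, -0.384), k2=(0.493, -0.382), k3=(0.493, -0.382), k4=(0.495, -0.380); state += dt/6·(k1+2k2+2k3+k4)
t=0.010: state=(1.055, 1.106)
t=0.020: state=(1.060, 1.102)
t=0.030: state=(1.065, 1.099)
continuing one RK4 step at a time; state shown every 25 steps (Δt=0.25):
t=0.250: state=(1.191, 1.026)
t=0.500: state=(1.373, 0.968)
t=0.750: state=(1.598, 0.936)
t=1.000: state=(1.867, 0.932)
t=1.250: state=(2.176, 0.962)
t=1.500: state=(2.509, 1.032)
t=1.750: state=(2.833, 1.153)
t=2.000: state=(3.095, 1.336)
t=2.250: state=(3.223, 1.585)
t=2.500: state=(3.158, 1.890)
t=2.750: state=(2.886, 2.207)
t=3.000: state=(2.471, 2.470)
t=3.250: state=(2.021, 2.619)
t=3.500: state=(1.623, 2.636)
t=3.750: state=(1.316, 2.542)
t=4.000: state=(1.098, 2.374)
t=4.250: state=(0.955, 2.170)
t=4.500: state=(0.871, 1.957)
t=4.750: state=(0.831, 1.751)
t=5.000: state=(0.828, 1.563)
t=5.250: state=(0.858, 1.398)
t=5.500: state=(0.920, 1.257)
t=5.750: state=(1.014, 1.141)
t=6.000: state=(1.144, 1.050)
t=6.250: state=(1.312, 0.983)
t=6.500: state=(1.524, 0.943)
t=6.730: state=(1.758, 0.930)

(x, y) = (1.758, 0.930)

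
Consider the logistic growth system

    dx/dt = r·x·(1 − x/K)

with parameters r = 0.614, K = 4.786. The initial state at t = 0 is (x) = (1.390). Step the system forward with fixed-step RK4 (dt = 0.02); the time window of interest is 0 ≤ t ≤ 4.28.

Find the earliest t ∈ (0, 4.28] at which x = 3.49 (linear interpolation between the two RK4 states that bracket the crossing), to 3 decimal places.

t=0.000: state=(1.390)
step 1 (dt=0.02): k1=(0.606), k2=(0.607), k3=(0.607), k4=(0.609); state += dt/6·(k1+2k2+2k3+k4)
t=0.020: state=(1.402)
t=0.040: state=(1.414)
t=0.060: state=(1.427)
continuing one RK4 step at a time; state shown every 10 steps (Δt=0.2):
t=0.200: state=(1.514)
t=0.400: state=(1.644)
t=0.600: state=(1.779)
t=0.800: state=(1.918)
t=1.000: state=(2.061)
t=1.200: state=(2.206)
t=1.400: state=(2.353)
t=1.600: state=(2.500)
t=1.800: state=(2.646)
t=2.000: state=(2.790)
t=2.200: state=(2.931)
t=2.400: state=(3.068)
t=2.600: state=(3.201)
t=2.800: state=(3.329)
t=3.000: state=(3.450)
t=3.060: state=(3.485)
next step: t=3.080: state=(3.497) — x has crossed 3.49
linear interpolation between t=3.060 (3.48520) and t=3.080 (3.49680) → t≈3.068

t = 3.068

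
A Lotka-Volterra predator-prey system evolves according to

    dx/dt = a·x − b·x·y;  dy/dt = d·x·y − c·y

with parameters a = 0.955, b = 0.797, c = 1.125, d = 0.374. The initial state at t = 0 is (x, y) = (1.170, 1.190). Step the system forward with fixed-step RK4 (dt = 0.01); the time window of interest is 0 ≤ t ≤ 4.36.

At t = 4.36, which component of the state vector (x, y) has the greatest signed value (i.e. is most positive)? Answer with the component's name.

t=0.000: state=(1.170, 1.190)
step 1 (dt=0.01): k1=(0.008, -0.818), k2=(0.012, -0.815), k3=(0.011, -0.815), k4=(0.015, -0.812); state += dt/6·(k1+2k2+2k3+k4)
t=0.010: state=(1.170, 1.182)
t=0.020: state=(1.170, 1.174)
t=0.030: state=(1.171, 1.166)
continuing one RK4 step at a time; state shown every 20 steps (Δt=0.2):
t=0.200: state=(1.186, 1.038)
t=0.400: state=(1.230, 0.907)
t=0.600: state=(1.300, 0.796)
t=0.800: state=(1.397, 0.703)
t=1.000: state=(1.522, 0.626)
t=1.200: state=(1.676, 0.563)
t=1.400: state=(1.862, 0.513)
t=1.600: state=(2.083, 0.475)
t=1.800: state=(2.343, 0.447)
t=2.000: state=(2.645, 0.430)
t=2.200: state=(2.992, 0.424)
t=2.400: state=(3.384, 0.430)
t=2.600: state=(3.820, 0.449)
t=2.800: state=(4.293, 0.486)
t=3.000: state=(4.788, 0.545)
t=3.200: state=(5.279, 0.634)
t=3.400: state=(5.720, 0.764)
t=3.600: state=(6.045, 0.948)
t=3.800: state=(6.173, 1.197)
t=4.000: state=(6.026, 1.512)
t=4.200: state=(5.573, 1.866)
t=4.360: state=(5.028, 2.142)
compare at T: x=5.028, y=2.142

largest component: x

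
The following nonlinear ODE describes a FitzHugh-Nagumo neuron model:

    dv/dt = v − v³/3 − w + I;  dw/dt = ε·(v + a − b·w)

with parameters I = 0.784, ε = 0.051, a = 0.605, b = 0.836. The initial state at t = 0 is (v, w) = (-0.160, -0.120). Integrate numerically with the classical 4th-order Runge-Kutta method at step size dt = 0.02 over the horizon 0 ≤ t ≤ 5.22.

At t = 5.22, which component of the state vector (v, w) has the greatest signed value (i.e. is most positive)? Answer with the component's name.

t=0.000: state=(-0.160, -0.120)
step 1 (dt=0.02): k1=(0.745, 0.028), k2=(0.752, 0.028), k3=(0.752, 0.028), k4=(0.759, 0.029); state += dt/6·(k1+2k2+2k3+k4)
t=0.020: state=(-0.145, -0.119)
t=0.040: state=(-0.130, -0.119)
t=0.060: state=(-0.114, -0.118)
continuing one RK4 step at a time; state shown every 10 steps (Δt=0.2):
t=0.200: state=(0.004, -0.114)
t=0.400: state=(0.203, -0.106)
t=0.600: state=(0.441, -0.095)
t=0.800: state=(0.717, -0.082)
t=1.000: state=(1.018, -0.067)
t=1.200: state=(1.312, -0.048)
t=1.400: state=(1.563, -0.027)
t=1.600: state=(1.749, -0.004)
t=1.800: state=(1.868, 0.021)
t=2.000: state=(1.938, 0.046)
t=2.200: state=(1.974, 0.072)
t=2.400: state=(1.990, 0.097)
t=2.600: state=(1.996, 0.123)
t=2.800: state=(1.995, 0.148)
t=3.000: state=(1.990, 0.174)
t=3.200: state=(1.984, 0.198)
t=3.400: state=(1.977, 0.223)
t=3.600: state=(1.969, 0.247)
t=3.800: state=(1.961, 0.271)
t=4.000: state=(1.953, 0.295)
t=4.200: state=(1.945, 0.318)
t=4.400: state=(1.936, 0.342)
t=4.600: state=(1.928, 0.364)
t=4.800: state=(1.920, 0.387)
t=5.000: state=(1.911, 0.409)
t=5.200: state=(1.903, 0.431)
t=5.220: state=(1.902, 0.434)
compare at T: v=1.902, w=0.434

largest component: v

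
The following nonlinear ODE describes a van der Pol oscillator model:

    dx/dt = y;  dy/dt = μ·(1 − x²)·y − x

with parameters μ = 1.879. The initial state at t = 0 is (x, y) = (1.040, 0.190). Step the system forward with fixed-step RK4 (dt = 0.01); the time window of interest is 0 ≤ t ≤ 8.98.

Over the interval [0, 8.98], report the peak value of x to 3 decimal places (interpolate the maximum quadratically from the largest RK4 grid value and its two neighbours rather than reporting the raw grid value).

t=0.000: state=(1.040, 0.190)
step 1 (dt=0.01): k1=(0.190, -1.069), k2=(0.185, -1.070), k3=(0.185, -1.070), k4=(0.179, -1.071); state += dt/6·(k1+2k2+2k3+k4)
t=0.010: state=(1.042, 0.179)
t=0.020: state=(1.044, 0.169)
t=0.030: state=(1.045, 0.158)
continuing one RK4 step at a time; state shown every 50 steps (Δt=0.5):
t=0.500: state=(1.003, -0.329)
t=1.000: state=(0.704, -0.916)
t=1.500: state=(-0.039, -2.288)
t=2.000: state=(-1.517, -2.499)
t=2.500: state=(-1.954, 0.086)
t=3.000: state=(-1.816, 0.372)
t=3.500: state=(-1.606, 0.468)
t=4.000: state=(-1.338, 0.618)
t=4.500: state=(-0.957, 0.963)
t=5.000: state=(-0.257, 2.066)
t=5.500: state=(1.286, 3.401)
t=6.000: state=(2.018, 0.059)
t=6.500: state=(1.908, -0.341)
t=7.000: state=(1.716, -0.424)
t=7.500: state=(1.480, -0.532)
t=8.000: state=(1.167, -0.751)
t=8.500: state=(0.670, -1.350)
t=8.980: state=(-0.346, -3.157)
largest grid value and its neighbours: x(6.020)=2.01890, x(6.030)=2.01895, x(6.040)=2.01879
parabola through these three points peaks at t≈6.027 with x≈2.01895

max x = 2.019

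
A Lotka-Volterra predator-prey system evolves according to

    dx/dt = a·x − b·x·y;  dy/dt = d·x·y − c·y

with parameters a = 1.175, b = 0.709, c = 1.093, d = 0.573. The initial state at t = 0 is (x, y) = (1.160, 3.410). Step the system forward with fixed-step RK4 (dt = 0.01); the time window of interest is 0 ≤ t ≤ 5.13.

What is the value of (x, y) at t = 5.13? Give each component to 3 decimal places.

(x, y) = (3.528, 2.997)

t=0.000: state=(1.160, 3.410)
step 1 (dt=0.01): k1=(-1.442, -1.461), k2=(-1.427, -1.471), k3=(-1.427, -1.471), k4=(-1.412, -1.482); state += dt/6·(k1+2k2+2k3+k4)
t=0.010: state=(1.146, 3.395)
t=0.020: state=(1.132, 3.380)
t=0.030: state=(1.118, 3.365)
continuing one RK4 step at a time; state shown every 20 steps (Δt=0.2):
t=0.200: state=(0.925, 3.085)
t=0.400: state=(0.775, 2.731)
t=0.600: state=(0.682, 2.385)
t=0.800: state=(0.629, 2.066)
t=1.000: state=(0.606, 1.781)
t=1.200: state=(0.607, 1.534)
t=1.400: state=(0.627, 1.323)
t=1.600: state=(0.666, 1.145)
t=1.800: state=(0.724, 0.996)
t=2.000: state=(0.802, 0.874)
t=2.200: state=(0.903, 0.774)
t=2.400: state=(1.030, 0.695)
t=2.600: state=(1.186, 0.634)
t=2.800: state=(1.375, 0.589)
t=3.000: state=(1.604, 0.562)
t=3.200: state=(1.875, 0.551)
t=3.400: state=(2.193, 0.558)
t=3.600: state=(2.558, 0.589)
t=3.800: state=(2.965, 0.649)
t=4.000: state=(3.398, 0.751)
t=4.200: state=(3.823, 0.913)
t=4.400: state=(4.179, 1.162)
t=4.600: state=(4.375, 1.528)
t=4.800: state=(4.308, 2.025)
t=5.000: state=(3.923, 2.616)
t=5.130: state=(3.528, 2.997)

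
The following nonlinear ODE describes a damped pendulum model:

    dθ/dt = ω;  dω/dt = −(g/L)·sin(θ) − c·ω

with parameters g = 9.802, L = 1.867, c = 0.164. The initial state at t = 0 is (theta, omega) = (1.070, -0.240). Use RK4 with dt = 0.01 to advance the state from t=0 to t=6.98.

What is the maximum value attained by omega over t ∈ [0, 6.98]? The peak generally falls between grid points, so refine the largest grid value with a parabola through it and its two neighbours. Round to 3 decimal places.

max omega = 1.976

t=0.000: state=(1.070, -0.240)
step 1 (dt=0.01): k1=(-0.240, -4.566), k2=(-0.263, -4.559), k3=(-0.263, -4.559), k4=(-0.286, -4.552); state += dt/6·(k1+2k2+2k3+k4)
t=0.010: state=(1.067, -0.286)
t=0.020: state=(1.064, -0.331)
t=0.030: state=(1.061, -0.376)
continuing one RK4 step at a time; state shown every 25 steps (Δt=0.25):
t=0.250: state=(0.873, -1.306)
t=0.500: state=(0.444, -2.048)
t=0.750: state=(-0.100, -2.184)
t=1.000: state=(-0.591, -1.650)
t=1.250: state=(-0.890, -0.699)
t=1.500: state=(-0.932, 0.362)
t=1.750: state=(-0.719, 1.307)
t=2.000: state=(-0.308, 1.894)
t=2.250: state=(0.179, 1.898)
t=2.500: state=(0.592, 1.326)
t=2.750: state=(0.815, 0.424)
t=3.000: state=(0.799, -0.540)
t=3.250: state=(0.558, -1.339)
t=3.500: state=(0.162, -1.744)
t=3.750: state=(-0.267, -1.601)
t=4.000: state=(-0.598, -0.984)
t=4.250: state=(-0.740, -0.129)
t=4.500: state=(-0.663, 0.723)
t=4.750: state=(-0.397, 1.355)
t=5.000: state=(-0.021, 1.570)
t=5.250: state=(0.346, 1.290)
t=5.500: state=(0.593, 0.641)
t=5.750: state=(0.655, -0.154)
t=6.000: state=(0.523, -0.877)
t=6.250: state=(0.239, -1.328)
t=6.500: state=(-0.106, -1.359)
t=6.750: state=(-0.405, -0.970)
t=6.980: state=(-0.562, -0.371)
largest grid value and its neighbours: omega(2.120)=1.97585, omega(2.130)=1.97600, omega(2.140)=1.97512
parabola through these three points peaks at t≈2.126 with omega≈1.97607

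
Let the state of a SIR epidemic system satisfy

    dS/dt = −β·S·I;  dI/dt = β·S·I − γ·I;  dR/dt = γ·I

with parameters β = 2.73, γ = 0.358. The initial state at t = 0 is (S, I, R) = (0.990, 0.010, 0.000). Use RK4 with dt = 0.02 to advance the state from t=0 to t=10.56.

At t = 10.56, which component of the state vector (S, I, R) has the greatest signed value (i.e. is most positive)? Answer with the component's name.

largest component: R

t=0.000: state=(0.990, 0.010, 0.000)
step 1 (dt=0.02): k1=(-0.027, 0.023, 0.004), k2=(-0.028, 0.024, 0.004), k3=(-0.028, 0.024, 0.004), k4=(-0.028, 0.025, 0.004); state += dt/6·(k1+2k2+2k3+k4)
t=0.020: state=(0.989, 0.010, 0.000)
t=0.040: state=(0.989, 0.011, 0.000)
t=0.060: state=(0.988, 0.012, 0.000)
continuing one RK4 step at a time; state shown every 25 steps (Δt=0.5):
t=0.500: state=(0.965, 0.032, 0.003)
t=1.000: state=(0.891, 0.095, 0.014)
t=1.500: state=(0.716, 0.242, 0.043)
t=2.000: state=(0.447, 0.449, 0.104)
t=2.500: state=(0.218, 0.584, 0.199)
t=3.000: state=(0.096, 0.598, 0.306)
t=3.500: state=(0.044, 0.547, 0.409)
t=4.000: state=(0.022, 0.477, 0.501)
t=4.500: state=(0.012, 0.408, 0.580)
t=5.000: state=(0.007, 0.346, 0.647)
t=5.500: state=(0.005, 0.291, 0.704)
t=6.000: state=(0.003, 0.245, 0.752)
t=6.500: state=(0.002, 0.205, 0.792)
t=7.000: state=(0.002, 0.172, 0.826)
t=7.500: state=(0.001, 0.144, 0.854)
t=8.000: state=(0.001, 0.121, 0.878)
t=8.500: state=(0.001, 0.101, 0.898)
t=9.000: state=(0.001, 0.085, 0.914)
t=9.500: state=(0.001, 0.071, 0.928)
t=10.000: state=(0.001, 0.059, 0.940)
t=10.500: state=(0.001, 0.050, 0.950)
t=10.560: state=(0.001, 0.049, 0.951)
compare at T: S=0.001, I=0.049, R=0.951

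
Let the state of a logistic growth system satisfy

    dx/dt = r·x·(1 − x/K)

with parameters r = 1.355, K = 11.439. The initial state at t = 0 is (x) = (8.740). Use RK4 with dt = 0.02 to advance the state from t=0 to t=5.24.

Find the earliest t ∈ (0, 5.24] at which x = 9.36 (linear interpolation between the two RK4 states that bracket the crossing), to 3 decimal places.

t = 0.243

t=0.000: state=(8.740)
step 1 (dt=0.02): k1=(2.794), k2=(2.774), k3=(2.774), k4=(2.754); state += dt/6·(k1+2k2+2k3+k4)
t=0.020: state=(8.795)
t=0.040: state=(8.850)
t=0.060: state=(8.904)
continuing one RK4 step at a time; state shown every 10 steps (Δt=0.2):
t=0.200: state=(9.259)
t=0.240: state=(9.353)
next step: t=0.260: state=(9.398) — x has crossed 9.36
linear interpolation between t=0.240 (9.35262) and t=0.260 (9.39846) → t≈0.243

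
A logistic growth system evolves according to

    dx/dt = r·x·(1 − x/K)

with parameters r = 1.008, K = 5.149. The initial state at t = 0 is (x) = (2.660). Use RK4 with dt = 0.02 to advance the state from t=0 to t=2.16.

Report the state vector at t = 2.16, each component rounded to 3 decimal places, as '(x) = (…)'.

(x) = (4.655)

t=0.000: state=(2.660)
step 1 (dt=0.02): k1=(1.296), k2=(1.296), k3=(1.296), k4=(1.295); state += dt/6·(k1+2k2+2k3+k4)
t=0.020: state=(2.686)
t=0.040: state=(2.712)
t=0.060: state=(2.738)
continuing one RK4 step at a time; state shown every 5 steps (Δt=0.1):
t=0.100: state=(2.789)
t=0.200: state=(2.917)
t=0.300: state=(3.044)
t=0.400: state=(3.168)
t=0.500: state=(3.290)
t=0.600: state=(3.408)
t=0.700: state=(3.522)
t=0.800: state=(3.632)
t=0.900: state=(3.737)
t=1.000: state=(3.838)
t=1.100: state=(3.934)
t=1.200: state=(4.025)
t=1.300: state=(4.111)
t=1.400: state=(4.192)
t=1.500: state=(4.268)
t=1.600: state=(4.340)
t=1.700: state=(4.406)
t=1.800: state=(4.468)
t=1.900: state=(4.525)
t=2.000: state=(4.578)
t=2.100: state=(4.628)
t=2.160: state=(4.655)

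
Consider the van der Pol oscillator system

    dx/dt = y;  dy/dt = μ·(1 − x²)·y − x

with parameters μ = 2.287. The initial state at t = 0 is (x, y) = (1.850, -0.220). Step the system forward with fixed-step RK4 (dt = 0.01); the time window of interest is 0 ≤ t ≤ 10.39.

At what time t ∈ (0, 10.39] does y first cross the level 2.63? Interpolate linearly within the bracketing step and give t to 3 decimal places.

t=0.000: state=(1.850, -0.220)
step 1 (dt=0.01): k1=(-0.220, -0.631), k2=(-0.223, -0.615), k3=(-0.223, -0.615), k4=(-0.226, -0.599); state += dt/6·(k1+2k2+2k3+k4)
t=0.010: state=(1.848, -0.226)
t=0.020: state=(1.845, -0.232)
t=0.030: state=(1.843, -0.238)
continuing one RK4 step at a time; state shown every 50 steps (Δt=0.5):
t=0.500: state=(1.697, -0.358)
t=1.000: state=(1.497, -0.448)
t=1.500: state=(1.237, -0.615)
t=2.000: state=(0.839, -1.060)
t=2.500: state=(-0.030, -2.835)
t=3.000: state=(-1.783, -2.057)
t=3.500: state=(-1.999, 0.206)
t=4.000: state=(-1.861, 0.313)
t=4.500: state=(-1.692, 0.367)
t=5.000: state=(-1.490, 0.452)
t=5.500: state=(-1.226, 0.623)
t=6.000: state=(-0.821, 1.088)
t=6.440: state=(-0.086, 2.571)
next step: t=6.450: state=(-0.060, 2.631) — y has crossed 2.63
linear interpolation between t=6.440 (2.57069) and t=6.450 (2.63057) → t≈6.450

t = 6.450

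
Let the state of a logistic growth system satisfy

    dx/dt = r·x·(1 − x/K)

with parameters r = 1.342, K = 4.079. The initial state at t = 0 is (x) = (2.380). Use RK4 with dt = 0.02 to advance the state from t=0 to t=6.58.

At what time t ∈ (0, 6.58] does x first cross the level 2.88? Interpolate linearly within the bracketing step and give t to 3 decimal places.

t = 0.402

t=0.000: state=(2.380)
step 1 (dt=0.02): k1=(1.330), k2=(1.327), k3=(1.327), k4=(1.324); state += dt/6·(k1+2k2+2k3+k4)
t=0.020: state=(2.407)
t=0.040: state=(2.433)
t=0.060: state=(2.459)
t=0.400: state=(2.878)
next step: t=0.420: state=(2.901) — x has crossed 2.88
linear interpolation between t=0.400 (2.87793) and t=0.420 (2.90055) → t≈0.402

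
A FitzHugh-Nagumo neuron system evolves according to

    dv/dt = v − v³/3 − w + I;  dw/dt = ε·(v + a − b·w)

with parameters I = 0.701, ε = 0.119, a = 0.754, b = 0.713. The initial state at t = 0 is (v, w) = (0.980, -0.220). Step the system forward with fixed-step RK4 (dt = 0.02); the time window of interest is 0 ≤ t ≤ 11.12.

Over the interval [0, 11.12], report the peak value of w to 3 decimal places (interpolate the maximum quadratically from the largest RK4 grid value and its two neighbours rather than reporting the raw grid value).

max w = 1.657

t=0.000: state=(0.980, -0.220)
step 1 (dt=0.02): k1=(1.587, 0.225), k2=(1.585, 0.227), k3=(1.585, 0.227), k4=(1.583, 0.228); state += dt/6·(k1+2k2+2k3+k4)
t=0.020: state=(1.012, -0.215)
t=0.040: state=(1.043, -0.211)
t=0.060: state=(1.075, -0.206)
continuing one RK4 step at a time; state shown every 25 steps (Δt=0.5):
t=0.500: state=(1.651, -0.089)
t=1.000: state=(1.915, 0.065)
t=1.500: state=(1.947, 0.219)
t=2.000: state=(1.914, 0.366)
t=2.500: state=(1.865, 0.505)
t=3.000: state=(1.813, 0.635)
t=3.500: state=(1.758, 0.757)
t=4.000: state=(1.703, 0.870)
t=4.500: state=(1.646, 0.976)
t=5.000: state=(1.588, 1.073)
t=5.500: state=(1.527, 1.163)
t=6.000: state=(1.465, 1.246)
t=6.500: state=(1.399, 1.322)
t=7.000: state=(1.330, 1.390)
t=7.500: state=(1.256, 1.452)
t=8.000: state=(1.174, 1.506)
t=8.500: state=(1.084, 1.553)
t=9.000: state=(0.980, 1.593)
t=9.500: state=(0.855, 1.624)
t=10.000: state=(0.698, 1.646)
t=10.500: state=(0.485, 1.656)
t=11.000: state=(0.169, 1.651)
t=11.120: state=(0.069, 1.647)
largest grid value and its neighbours: w(10.580)=1.65668, w(10.600)=1.65670, w(10.620)=1.65670
parabola through these three points peaks at t≈10.608 with w≈1.65671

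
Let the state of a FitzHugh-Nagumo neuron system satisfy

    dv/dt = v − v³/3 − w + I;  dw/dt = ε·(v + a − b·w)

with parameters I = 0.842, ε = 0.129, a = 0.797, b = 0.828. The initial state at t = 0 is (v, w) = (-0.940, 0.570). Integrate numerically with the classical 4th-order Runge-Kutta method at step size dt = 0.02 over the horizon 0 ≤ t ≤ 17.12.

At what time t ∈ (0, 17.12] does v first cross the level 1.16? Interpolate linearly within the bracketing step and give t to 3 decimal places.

t=0.000: state=(-0.940, 0.570)
step 1 (dt=0.02): k1=(-0.391, -0.079), k2=(-0.391, -0.080), k3=(-0.391, -0.080), k4=(-0.390, -0.080); state += dt/6·(k1+2k2+2k3+k4)
t=0.020: state=(-0.948, 0.568)
t=0.040: state=(-0.956, 0.567)
t=0.060: state=(-0.963, 0.565)
continuing one RK4 step at a time; state shown every 50 steps (Δt=1):
t=1.000: state=(-1.264, 0.473)
t=2.000: state=(-1.377, 0.359)
t=3.000: state=(-1.351, 0.252)
t=4.000: state=(-1.272, 0.163)
t=5.000: state=(-1.170, 0.095)
t=6.000: state=(-1.050, 0.047)
t=7.000: state=(-0.904, 0.020)
t=8.000: state=(-0.709, 0.016)
t=9.000: state=(-0.396, 0.043)
t=10.000: state=(0.260, 0.123)
t=10.740: state=(1.142, 0.250)
next step: t=10.760: state=(1.166, 0.254) — v has crossed 1.16
linear interpolation between t=10.740 (1.14184) and t=10.760 (1.16647) → t≈10.755

t = 10.755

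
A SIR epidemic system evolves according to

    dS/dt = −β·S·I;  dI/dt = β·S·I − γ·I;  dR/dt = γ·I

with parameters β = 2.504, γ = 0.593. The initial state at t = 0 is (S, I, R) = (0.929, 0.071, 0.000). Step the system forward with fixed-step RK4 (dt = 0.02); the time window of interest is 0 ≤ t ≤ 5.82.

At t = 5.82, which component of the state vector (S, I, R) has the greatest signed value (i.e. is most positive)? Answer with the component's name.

t=0.000: state=(0.929, 0.071, 0.000)
step 1 (dt=0.02): k1=(-0.165, 0.123, 0.042), k2=(-0.168, 0.125, 0.043), k3=(-0.168, 0.125, 0.043), k4=(-0.170, 0.127, 0.044); state += dt/6·(k1+2k2+2k3+k4)
t=0.020: state=(0.926, 0.073, 0.001)
t=0.040: state=(0.922, 0.076, 0.002)
t=0.060: state=(0.919, 0.079, 0.003)
continuing one RK4 step at a time; state shown every 10 steps (Δt=0.2):
t=0.200: state=(0.890, 0.099, 0.010)
t=0.400: state=(0.840, 0.136, 0.024)
t=0.600: state=(0.776, 0.182, 0.043)
t=0.800: state=(0.699, 0.233, 0.067)
t=1.000: state=(0.614, 0.288, 0.098)
t=1.200: state=(0.524, 0.340, 0.136)
t=1.400: state=(0.437, 0.384, 0.179)
t=1.600: state=(0.357, 0.416, 0.226)
t=1.800: state=(0.289, 0.435, 0.277)
t=2.000: state=(0.232, 0.439, 0.329)
t=2.200: state=(0.186, 0.433, 0.381)
t=2.400: state=(0.150, 0.418, 0.431)
t=2.600: state=(0.123, 0.398, 0.480)
t=2.800: state=(0.101, 0.374, 0.525)
t=3.000: state=(0.084, 0.347, 0.568)
t=3.200: state=(0.071, 0.321, 0.608)
t=3.400: state=(0.061, 0.295, 0.644)
t=3.600: state=(0.053, 0.269, 0.678)
t=3.800: state=(0.047, 0.245, 0.708)
t=4.000: state=(0.042, 0.223, 0.736)
t=4.200: state=(0.037, 0.202, 0.761)
t=4.400: state=(0.034, 0.182, 0.784)
t=4.600: state=(0.031, 0.165, 0.804)
t=4.800: state=(0.029, 0.148, 0.823)
t=5.000: state=(0.027, 0.134, 0.840)
t=5.200: state=(0.025, 0.120, 0.855)
t=5.400: state=(0.024, 0.108, 0.868)
t=5.600: state=(0.023, 0.097, 0.880)
t=5.800: state=(0.022, 0.087, 0.891)
t=5.820: state=(0.021, 0.086, 0.892)
compare at T: S=0.021, I=0.086, R=0.892

largest component: R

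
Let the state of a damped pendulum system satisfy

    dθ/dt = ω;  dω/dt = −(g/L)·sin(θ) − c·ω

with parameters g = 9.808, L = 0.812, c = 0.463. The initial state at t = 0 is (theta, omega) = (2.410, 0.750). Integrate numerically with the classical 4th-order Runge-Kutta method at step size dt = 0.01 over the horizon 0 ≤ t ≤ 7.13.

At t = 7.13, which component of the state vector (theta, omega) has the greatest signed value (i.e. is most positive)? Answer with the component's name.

largest component: omega

t=0.000: state=(2.410, 0.750)
step 1 (dt=0.01): k1=(0.750, -8.417), k2=(0.708, -8.363), k3=(0.708, -8.365), k4=(0.666, -8.314); state += dt/6·(k1+2k2+2k3+k4)
t=0.010: state=(2.417, 0.666)
t=0.020: state=(2.423, 0.584)
t=0.030: state=(2.429, 0.502)
continuing one RK4 step at a time; state shown every 25 steps (Δt=0.25):
t=0.250: state=(2.350, -1.215)
t=0.500: state=(1.772, -3.504)
t=0.750: state=(0.598, -5.646)
t=1.000: state=(-0.776, -4.704)
t=1.250: state=(-1.569, -1.558)
t=1.500: state=(-1.574, 1.457)
t=1.750: state=(-0.876, 3.966)
t=2.000: state=(0.233, 4.383)
t=2.250: state=(1.078, 2.094)
t=2.500: state=(1.235, -0.808)
t=2.750: state=(0.721, -3.124)
t=3.000: state=(-0.166, -3.538)
t=3.250: state=(-0.851, -1.679)
t=3.500: state=(-0.954, 0.833)
t=3.750: state=(-0.489, 2.680)
t=4.000: state=(0.232, 2.727)
t=4.250: state=(0.725, 1.029)
t=4.500: state=(0.716, -1.056)
t=4.750: state=(0.265, -2.327)
t=5.000: state=(-0.308, -1.975)
t=5.250: state=(-0.618, -0.398)
t=5.500: state=(-0.503, 1.240)
t=5.750: state=(-0.078, 1.943)
t=6.000: state=(0.352, 1.293)
t=6.250: state=(0.505, -0.113)
t=6.500: state=(0.315, -1.295)
t=6.750: state=(-0.060, -1.517)
t=7.000: state=(-0.355, -0.709)
t=7.130: state=(-0.407, -0.091)
compare at T: theta=-0.407, omega=-0.091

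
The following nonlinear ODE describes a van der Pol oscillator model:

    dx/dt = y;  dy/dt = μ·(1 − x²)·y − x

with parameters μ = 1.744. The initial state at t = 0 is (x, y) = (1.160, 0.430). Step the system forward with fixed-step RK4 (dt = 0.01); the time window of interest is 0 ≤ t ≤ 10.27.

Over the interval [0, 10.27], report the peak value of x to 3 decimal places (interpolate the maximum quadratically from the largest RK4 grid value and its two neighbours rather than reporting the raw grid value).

t=0.000: state=(1.160, 0.430)
step 1 (dt=0.01): k1=(0.430, -1.419), k2=(0.423, -1.421), k3=(0.423, -1.421), k4=(0.416, -1.422); state += dt/6·(k1+2k2+2k3+k4)
t=0.010: state=(1.164, 0.416)
t=0.020: state=(1.168, 0.402)
t=0.030: state=(1.172, 0.387)
continuing one RK4 step at a time; state shown every 50 steps (Δt=0.5):
t=0.500: state=(1.207, -0.208)
t=1.000: state=(0.983, -0.686)
t=1.500: state=(0.475, -1.462)
t=2.000: state=(-0.675, -3.215)
t=2.500: state=(-1.897, -0.856)
t=3.000: state=(-1.933, 0.291)
t=3.500: state=(-1.746, 0.433)
t=4.000: state=(-1.502, 0.550)
t=4.500: state=(-1.179, 0.771)
t=5.000: state=(-0.675, 1.351)
t=5.500: state=(0.373, 3.081)
t=6.000: state=(1.839, 1.462)
t=6.500: state=(1.992, -0.239)
t=7.000: state=(1.820, -0.406)
t=7.500: state=(1.594, -0.504)
t=8.000: state=(1.304, -0.674)
t=8.500: state=(0.884, -1.074)
t=9.000: state=(0.095, -2.318)
t=9.500: state=(-1.460, -2.900)
t=10.000: state=(-2.018, 0.027)
t=10.270: state=(-1.966, 0.297)
largest grid value and its neighbours: x(6.300)=2.01760, x(6.310)=2.01777, x(6.320)=2.01772
parabola through these three points peaks at t≈6.313 with x≈2.01777

max x = 2.018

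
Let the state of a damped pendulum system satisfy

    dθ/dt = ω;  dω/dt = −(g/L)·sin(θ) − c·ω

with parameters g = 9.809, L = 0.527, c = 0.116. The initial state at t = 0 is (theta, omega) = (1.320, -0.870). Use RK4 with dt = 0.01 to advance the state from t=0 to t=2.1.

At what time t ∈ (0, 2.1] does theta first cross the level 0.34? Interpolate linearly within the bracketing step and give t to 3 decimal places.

t=0.000: state=(1.320, -0.870)
step 1 (dt=0.01): k1=(-0.870, -17.930), k2=(-0.960, -17.899), k3=(-0.959, -17.897), k4=(-1.049, -17.864); state += dt/6·(k1+2k2+2k3+k4)
t=0.010: state=(1.310, -1.049)
t=0.020: state=(1.299, -1.227)
t=0.030: state=(1.286, -1.405)
continuing one RK4 step at a time; state shown every 10 steps (Δt=0.1):
t=0.100: state=(1.145, -2.612)
t=0.200: state=(0.805, -4.119)
t=0.290: state=(0.390, -5.016)
next step: t=0.300: state=(0.339, -5.076) — theta has crossed 0.34
linear interpolation between t=0.290 (0.38985) and t=0.300 (0.33938) → t≈0.300

t = 0.300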